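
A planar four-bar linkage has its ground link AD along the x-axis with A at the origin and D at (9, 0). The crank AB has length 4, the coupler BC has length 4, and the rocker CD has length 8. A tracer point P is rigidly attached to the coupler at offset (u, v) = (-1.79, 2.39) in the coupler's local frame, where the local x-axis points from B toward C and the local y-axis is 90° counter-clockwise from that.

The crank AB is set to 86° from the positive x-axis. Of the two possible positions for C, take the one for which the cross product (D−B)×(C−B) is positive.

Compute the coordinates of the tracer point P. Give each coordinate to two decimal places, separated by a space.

-2.48 5.14

A=(0,0), D=(9.00,0)
B = A + 4.00·(cos86°, sin86°) = (0.2790, 3.9903)
|BD| = 9.5905
circle(B,4.00) ∩ circle(D,8.00): a=2.2928, h=3.2777
  candidates: C₊=(3.7276,6.0168) cross=31.435; C₋=(1.0002,0.0558) cross=-31.435
  mode + wants cross > 0 → take C=(3.7276,6.0168) (cross=31.435)
ex = (C−B)/|BC| = (0.8622,0.5066); ey = (-0.5066,0.8622)
P = B + -1.79·ex + 2.39·ey = (-2.4751,5.1439)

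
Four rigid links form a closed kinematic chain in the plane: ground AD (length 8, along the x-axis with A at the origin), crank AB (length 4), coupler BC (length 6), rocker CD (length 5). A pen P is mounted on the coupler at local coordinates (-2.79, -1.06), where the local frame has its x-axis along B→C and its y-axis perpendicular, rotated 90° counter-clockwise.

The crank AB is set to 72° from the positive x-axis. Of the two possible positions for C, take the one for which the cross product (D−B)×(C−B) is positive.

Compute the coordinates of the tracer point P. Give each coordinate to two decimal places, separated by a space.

-1.31 2.24

A=(0,0), D=(8.00,0)
B = A + 4.00·(cos72°, sin72°) = (1.2361, 3.8042)
|BD| = 7.7603
circle(B,6.00) ∩ circle(D,5.00): a=4.5889, h=3.8655
  candidates: C₊=(7.1307,4.9238) cross=29.997; C₋=(3.3409,-1.8145) cross=-29.997
  mode + wants cross > 0 → take C=(7.1307,4.9238) (cross=29.997)
ex = (C−B)/|BC| = (0.9824,0.1866); ey = (-0.1866,0.9824)
P = B + -2.79·ex + -1.06·ey = (-1.3071,2.2422)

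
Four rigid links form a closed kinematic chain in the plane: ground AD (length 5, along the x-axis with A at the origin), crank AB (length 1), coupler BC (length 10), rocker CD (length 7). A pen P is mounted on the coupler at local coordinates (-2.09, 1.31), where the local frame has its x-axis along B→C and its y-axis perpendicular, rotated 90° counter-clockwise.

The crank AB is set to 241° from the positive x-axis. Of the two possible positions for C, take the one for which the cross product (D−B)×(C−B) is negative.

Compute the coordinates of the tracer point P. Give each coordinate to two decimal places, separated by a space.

-1.51 1.37

A=(0,0), D=(5.00,0)
B = A + 1.00·(cos241°, sin241°) = (-0.4848, -0.8746)
|BD| = 5.5541
circle(B,10.00) ∩ circle(D,7.00): a=7.3683, h=6.7608
  candidates: C₊=(5.7269,6.9622) cross=37.550; C₋=(7.8562,-6.3908) cross=-37.550
  mode - wants cross < 0 → take C=(7.8562,-6.3908) (cross=-37.550)
ex = (C−B)/|BC| = (0.8341,-0.5516); ey = (0.5516,0.8341)
P = B + -2.09·ex + 1.31·ey = (-1.5055,1.3709)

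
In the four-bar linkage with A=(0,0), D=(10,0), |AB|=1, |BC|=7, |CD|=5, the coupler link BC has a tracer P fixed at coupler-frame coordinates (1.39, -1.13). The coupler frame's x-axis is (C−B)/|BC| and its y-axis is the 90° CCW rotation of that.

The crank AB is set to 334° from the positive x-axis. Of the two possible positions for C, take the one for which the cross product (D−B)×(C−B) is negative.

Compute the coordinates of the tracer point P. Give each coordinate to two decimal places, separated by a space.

A=(0,0), D=(10.00,0)
B = A + 1.00·(cos334°, sin334°) = (0.8988, -0.4384)
|BD| = 9.1118
circle(B,7.00) ∩ circle(D,5.00): a=5.8729, h=3.8091
  candidates: C₊=(6.5816,3.6489) cross=34.708; C₋=(6.9481,-3.9606) cross=-34.708
  mode - wants cross < 0 → take C=(6.9481,-3.9606) (cross=-34.708)
ex = (C−B)/|BC| = (0.8642,-0.5032); ey = (0.5032,0.8642)
P = B + 1.39·ex + -1.13·ey = (1.5314,-2.1143)

1.53 -2.11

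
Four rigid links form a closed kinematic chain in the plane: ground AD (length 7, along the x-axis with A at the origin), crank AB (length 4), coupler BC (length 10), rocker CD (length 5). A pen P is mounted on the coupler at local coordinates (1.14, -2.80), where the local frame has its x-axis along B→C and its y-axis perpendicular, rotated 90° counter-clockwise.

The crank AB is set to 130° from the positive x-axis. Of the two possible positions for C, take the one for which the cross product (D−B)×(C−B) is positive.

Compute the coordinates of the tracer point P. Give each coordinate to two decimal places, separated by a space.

-0.91 0.54

A=(0,0), D=(7.00,0)
B = A + 4.00·(cos130°, sin130°) = (-2.5712, 3.0642)
|BD| = 10.0497
circle(B,10.00) ∩ circle(D,5.00): a=8.7563, h=4.8298
  candidates: C₊=(7.2408,4.9942) cross=48.538; C₋=(4.2956,-4.2055) cross=-48.538
  mode + wants cross > 0 → take C=(7.2408,4.9942) (cross=48.538)
ex = (C−B)/|BC| = (0.9812,0.1930); ey = (-0.1930,0.9812)
P = B + 1.14·ex + -2.80·ey = (-0.9122,0.5368)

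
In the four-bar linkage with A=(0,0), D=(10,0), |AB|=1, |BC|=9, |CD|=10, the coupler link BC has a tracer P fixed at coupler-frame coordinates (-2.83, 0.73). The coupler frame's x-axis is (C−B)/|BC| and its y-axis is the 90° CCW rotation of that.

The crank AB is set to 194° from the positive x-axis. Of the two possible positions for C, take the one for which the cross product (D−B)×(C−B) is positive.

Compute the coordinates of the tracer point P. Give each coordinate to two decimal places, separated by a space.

A=(0,0), D=(10.00,0)
B = A + 1.00·(cos194°, sin194°) = (-0.9703, -0.2419)
|BD| = 10.9730
circle(B,9.00) ∩ circle(D,10.00): a=4.6207, h=7.7233
  candidates: C₊=(3.4790,7.5813) cross=84.747; C₋=(3.8196,-7.8614) cross=-84.747
  mode + wants cross > 0 → take C=(3.4790,7.5813) (cross=84.747)
ex = (C−B)/|BC| = (0.4944,0.8693); ey = (-0.8693,0.4944)
P = B + -2.83·ex + 0.73·ey = (-3.0039,-2.3410)

-3.00 -2.34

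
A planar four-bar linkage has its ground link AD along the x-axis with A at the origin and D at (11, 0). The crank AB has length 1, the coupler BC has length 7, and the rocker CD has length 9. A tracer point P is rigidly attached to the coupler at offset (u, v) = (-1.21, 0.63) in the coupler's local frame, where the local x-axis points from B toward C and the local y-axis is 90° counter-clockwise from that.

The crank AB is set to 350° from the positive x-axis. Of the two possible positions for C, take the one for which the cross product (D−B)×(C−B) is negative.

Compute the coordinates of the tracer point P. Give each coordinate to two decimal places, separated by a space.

0.92 1.19

A=(0,0), D=(11.00,0)
B = A + 1.00·(cos350°, sin350°) = (0.9848, -0.1736)
|BD| = 10.0167
circle(B,7.00) ∩ circle(D,9.00): a=3.4110, h=6.1127
  candidates: C₊=(4.2893,5.9973) cross=61.229; C₋=(4.5013,-6.2263) cross=-61.229
  mode - wants cross < 0 → take C=(4.5013,-6.2263) (cross=-61.229)
ex = (C−B)/|BC| = (0.5024,-0.8647); ey = (0.8647,0.5024)
P = B + -1.21·ex + 0.63·ey = (0.9217,1.1891)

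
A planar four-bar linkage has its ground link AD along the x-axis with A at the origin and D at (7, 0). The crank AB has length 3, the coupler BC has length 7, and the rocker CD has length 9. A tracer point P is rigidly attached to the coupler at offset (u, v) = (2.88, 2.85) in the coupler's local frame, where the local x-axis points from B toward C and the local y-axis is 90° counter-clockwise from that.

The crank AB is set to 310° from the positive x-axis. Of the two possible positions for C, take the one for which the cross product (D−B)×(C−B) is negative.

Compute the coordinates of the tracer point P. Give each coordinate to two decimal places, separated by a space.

A=(0,0), D=(7.00,0)
B = A + 3.00·(cos310°, sin310°) = (1.9284, -2.2981)
|BD| = 5.5680
circle(B,7.00) ∩ circle(D,9.00): a=-0.0895, h=6.9994
  candidates: C₊=(-1.0421,4.0403) cross=38.973; C₋=(4.7357,-8.7105) cross=-38.973
  mode - wants cross < 0 → take C=(4.7357,-8.7105) (cross=-38.973)
ex = (C−B)/|BC| = (0.4011,-0.9161); ey = (0.9161,0.4011)
P = B + 2.88·ex + 2.85·ey = (5.6942,-3.7934)

5.69 -3.79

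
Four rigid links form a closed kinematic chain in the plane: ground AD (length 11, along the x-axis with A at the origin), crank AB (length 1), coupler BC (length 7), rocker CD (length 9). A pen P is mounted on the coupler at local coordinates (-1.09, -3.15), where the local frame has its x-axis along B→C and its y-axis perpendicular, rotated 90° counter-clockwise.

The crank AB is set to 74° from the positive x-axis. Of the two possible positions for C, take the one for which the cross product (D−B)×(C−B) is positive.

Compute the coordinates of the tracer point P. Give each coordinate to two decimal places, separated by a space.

2.04 -1.87

A=(0,0), D=(11.00,0)
B = A + 1.00·(cos74°, sin74°) = (0.2756, 0.9613)
|BD| = 10.7674
circle(B,7.00) ∩ circle(D,9.00): a=3.8977, h=5.8145
  candidates: C₊=(4.6769,6.4045) cross=62.606; C₋=(3.6387,-5.1779) cross=-62.606
  mode + wants cross > 0 → take C=(4.6769,6.4045) (cross=62.606)
ex = (C−B)/|BC| = (0.6287,0.7776); ey = (-0.7776,0.6287)
P = B + -1.09·ex + -3.15·ey = (2.0398,-1.8669)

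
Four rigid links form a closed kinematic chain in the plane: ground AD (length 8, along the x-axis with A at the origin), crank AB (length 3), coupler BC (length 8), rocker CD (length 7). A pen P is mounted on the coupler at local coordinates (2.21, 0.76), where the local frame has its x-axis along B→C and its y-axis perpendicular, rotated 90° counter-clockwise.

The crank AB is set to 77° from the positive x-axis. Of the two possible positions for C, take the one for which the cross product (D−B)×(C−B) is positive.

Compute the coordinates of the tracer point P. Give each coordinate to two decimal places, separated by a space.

2.19 4.70

A=(0,0), D=(8.00,0)
B = A + 3.00·(cos77°, sin77°) = (0.6749, 2.9231)
|BD| = 7.8868
circle(B,8.00) ∩ circle(D,7.00): a=4.8944, h=6.3281
  candidates: C₊=(7.5660,6.9865) cross=49.909; C₋=(2.8753,-4.7683) cross=-49.909
  mode + wants cross > 0 → take C=(7.5660,6.9865) (cross=49.909)
ex = (C−B)/|BC| = (0.8614,0.5079); ey = (-0.5079,0.8614)
P = B + 2.21·ex + 0.76·ey = (2.1925,4.7003)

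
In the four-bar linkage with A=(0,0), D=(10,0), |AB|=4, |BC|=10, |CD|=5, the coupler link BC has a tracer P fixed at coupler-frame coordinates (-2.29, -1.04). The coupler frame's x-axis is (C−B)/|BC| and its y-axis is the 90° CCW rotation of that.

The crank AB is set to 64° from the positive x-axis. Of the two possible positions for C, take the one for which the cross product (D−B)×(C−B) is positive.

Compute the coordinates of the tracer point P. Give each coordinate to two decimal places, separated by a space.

A=(0,0), D=(10.00,0)
B = A + 4.00·(cos64°, sin64°) = (1.7535, 3.5952)
|BD| = 8.9961
circle(B,10.00) ∩ circle(D,5.00): a=8.6665, h=4.9891
  candidates: C₊=(11.6917,4.7051) cross=44.883; C₋=(7.7040,-4.4417) cross=-44.883
  mode + wants cross > 0 → take C=(11.6917,4.7051) (cross=44.883)
ex = (C−B)/|BC| = (0.9938,0.1110); ey = (-0.1110,0.9938)
P = B + -2.29·ex + -1.04·ey = (-0.4069,2.3074)

-0.41 2.31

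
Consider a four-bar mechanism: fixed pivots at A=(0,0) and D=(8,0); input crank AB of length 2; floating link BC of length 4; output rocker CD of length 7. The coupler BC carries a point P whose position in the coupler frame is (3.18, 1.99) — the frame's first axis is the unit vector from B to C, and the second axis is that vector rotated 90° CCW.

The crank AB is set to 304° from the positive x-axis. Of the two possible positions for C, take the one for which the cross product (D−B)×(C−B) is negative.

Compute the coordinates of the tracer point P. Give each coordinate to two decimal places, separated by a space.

4.47 -3.35

A=(0,0), D=(8.00,0)
B = A + 2.00·(cos304°, sin304°) = (1.1184, -1.6581)
|BD| = 7.0785
circle(B,4.00) ∩ circle(D,7.00): a=1.2083, h=3.8131
  candidates: C₊=(1.3999,2.3320) cross=26.991; C₋=(3.1862,-5.0821) cross=-26.991
  mode - wants cross < 0 → take C=(3.1862,-5.0821) (cross=-26.991)
ex = (C−B)/|BC| = (0.5170,-0.8560); ey = (0.8560,0.5170)
P = B + 3.18·ex + 1.99·ey = (4.4658,-3.3514)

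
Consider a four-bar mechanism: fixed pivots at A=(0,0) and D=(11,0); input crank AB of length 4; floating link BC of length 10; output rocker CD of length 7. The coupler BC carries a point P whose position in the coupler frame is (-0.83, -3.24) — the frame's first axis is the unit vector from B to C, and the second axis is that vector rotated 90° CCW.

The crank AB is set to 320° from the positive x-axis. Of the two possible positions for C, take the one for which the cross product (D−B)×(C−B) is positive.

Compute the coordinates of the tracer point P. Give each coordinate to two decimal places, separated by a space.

5.52 -4.84

A=(0,0), D=(11.00,0)
B = A + 4.00·(cos320°, sin320°) = (3.0642, -2.5712)
|BD| = 8.3419
circle(B,10.00) ∩ circle(D,7.00): a=7.2278, h=6.9108
  candidates: C₊=(7.8101,6.2309) cross=57.649; C₋=(12.0701,-6.9177) cross=-57.649
  mode + wants cross > 0 → take C=(7.8101,6.2309) (cross=57.649)
ex = (C−B)/|BC| = (0.4746,0.8802); ey = (-0.8802,0.4746)
P = B + -0.83·ex + -3.24·ey = (5.5221,-4.8394)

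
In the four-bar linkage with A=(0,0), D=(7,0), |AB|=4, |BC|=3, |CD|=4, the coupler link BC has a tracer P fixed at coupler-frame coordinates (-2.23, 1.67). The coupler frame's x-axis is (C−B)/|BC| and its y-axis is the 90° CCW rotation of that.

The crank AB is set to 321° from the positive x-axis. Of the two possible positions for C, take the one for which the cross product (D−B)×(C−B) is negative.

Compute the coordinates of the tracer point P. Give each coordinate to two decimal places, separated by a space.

1.82 -0.04

A=(0,0), D=(7.00,0)
B = A + 4.00·(cos321°, sin321°) = (3.1086, -2.5173)
|BD| = 4.6346
circle(B,3.00) ∩ circle(D,4.00): a=1.5621, h=2.5612
  candidates: C₊=(3.0291,0.4817) cross=11.870; C₋=(5.8113,-3.8193) cross=-11.870
  mode - wants cross < 0 → take C=(5.8113,-3.8193) (cross=-11.870)
ex = (C−B)/|BC| = (0.9009,-0.4340); ey = (0.4340,0.9009)
P = B + -2.23·ex + 1.67·ey = (1.8243,-0.0449)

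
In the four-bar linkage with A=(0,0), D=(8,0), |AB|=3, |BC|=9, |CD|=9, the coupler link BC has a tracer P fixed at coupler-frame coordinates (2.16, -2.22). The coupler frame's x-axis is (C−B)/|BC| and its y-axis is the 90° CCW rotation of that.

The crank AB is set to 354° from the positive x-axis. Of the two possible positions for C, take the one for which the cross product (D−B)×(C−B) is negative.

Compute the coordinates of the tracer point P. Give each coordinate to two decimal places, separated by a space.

1.63 -3.10

A=(0,0), D=(8.00,0)
B = A + 3.00·(cos354°, sin354°) = (2.9836, -0.3136)
|BD| = 5.0262
circle(B,9.00) ∩ circle(D,9.00): a=2.5131, h=8.6420
  candidates: C₊=(4.9526,8.4684) cross=43.437; C₋=(6.0310,-8.7820) cross=-43.437
  mode - wants cross < 0 → take C=(6.0310,-8.7820) (cross=-43.437)
ex = (C−B)/|BC| = (0.3386,-0.9409); ey = (0.9409,0.3386)
P = B + 2.16·ex + -2.22·ey = (1.6261,-3.0977)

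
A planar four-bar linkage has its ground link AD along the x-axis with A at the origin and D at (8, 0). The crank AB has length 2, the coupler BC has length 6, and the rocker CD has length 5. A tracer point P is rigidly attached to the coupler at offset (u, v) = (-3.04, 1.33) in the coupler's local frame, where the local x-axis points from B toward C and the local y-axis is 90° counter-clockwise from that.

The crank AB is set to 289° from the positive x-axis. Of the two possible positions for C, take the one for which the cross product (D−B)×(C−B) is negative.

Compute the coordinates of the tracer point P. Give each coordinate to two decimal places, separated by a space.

-1.47 0.66

A=(0,0), D=(8.00,0)
B = A + 2.00·(cos289°, sin289°) = (0.6511, -1.8910)
|BD| = 7.5883
circle(B,6.00) ∩ circle(D,5.00): a=4.5189, h=3.9471
  candidates: C₊=(4.0439,3.0576) cross=29.951; C₋=(6.0111,-4.5874) cross=-29.951
  mode - wants cross < 0 → take C=(6.0111,-4.5874) (cross=-29.951)
ex = (C−B)/|BC| = (0.8933,-0.4494); ey = (0.4494,0.8933)
P = B + -3.04·ex + 1.33·ey = (-1.4669,0.6633)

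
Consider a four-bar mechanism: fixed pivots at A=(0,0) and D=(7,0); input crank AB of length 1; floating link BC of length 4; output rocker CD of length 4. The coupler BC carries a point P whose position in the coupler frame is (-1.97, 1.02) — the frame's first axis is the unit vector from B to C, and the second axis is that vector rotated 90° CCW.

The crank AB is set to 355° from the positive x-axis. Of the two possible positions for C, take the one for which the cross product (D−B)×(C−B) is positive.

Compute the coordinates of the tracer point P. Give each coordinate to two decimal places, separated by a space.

A=(0,0), D=(7.00,0)
B = A + 1.00·(cos355°, sin355°) = (0.9962, -0.0872)
|BD| = 6.0044
circle(B,4.00) ∩ circle(D,4.00): a=3.0022, h=2.6432
  candidates: C₊=(3.9597,2.5994) cross=15.871; C₋=(4.0365,-2.6865) cross=-15.871
  mode + wants cross > 0 → take C=(3.9597,2.5994) (cross=15.871)
ex = (C−B)/|BC| = (0.7409,0.6716); ey = (-0.6716,0.7409)
P = B + -1.97·ex + 1.02·ey = (-1.1484,-0.6546)

-1.15 -0.65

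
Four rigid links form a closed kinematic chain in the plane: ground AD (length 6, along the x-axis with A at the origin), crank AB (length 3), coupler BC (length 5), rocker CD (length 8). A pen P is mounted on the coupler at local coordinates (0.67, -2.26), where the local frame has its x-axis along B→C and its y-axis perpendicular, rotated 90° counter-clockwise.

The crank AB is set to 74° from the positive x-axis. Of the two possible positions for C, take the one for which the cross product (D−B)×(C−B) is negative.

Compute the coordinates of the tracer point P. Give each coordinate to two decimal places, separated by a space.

A=(0,0), D=(6.00,0)
B = A + 3.00·(cos74°, sin74°) = (0.8269, 2.8838)
|BD| = 5.9226
circle(B,5.00) ∩ circle(D,8.00): a=-0.3312, h=4.9890
  candidates: C₊=(2.9669,7.4027) cross=29.548; C₋=(-1.8916,-1.3126) cross=-29.548
  mode - wants cross < 0 → take C=(-1.8916,-1.3126) (cross=-29.548)
ex = (C−B)/|BC| = (-0.5437,-0.8393); ey = (0.8393,-0.5437)
P = B + 0.67·ex + -2.26·ey = (-1.4341,3.5502)

-1.43 3.55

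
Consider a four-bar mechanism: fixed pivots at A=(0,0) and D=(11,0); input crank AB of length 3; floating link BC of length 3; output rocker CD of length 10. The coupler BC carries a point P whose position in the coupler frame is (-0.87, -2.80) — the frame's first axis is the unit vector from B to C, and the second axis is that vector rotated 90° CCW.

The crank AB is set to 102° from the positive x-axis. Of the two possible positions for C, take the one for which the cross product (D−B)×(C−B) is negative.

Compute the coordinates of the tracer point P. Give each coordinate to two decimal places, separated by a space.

A=(0,0), D=(11.00,0)
B = A + 3.00·(cos102°, sin102°) = (-0.6237, 2.9344)
|BD| = 11.9884
circle(B,3.00) ∩ circle(D,10.00): a=2.1989, h=2.0408
  candidates: C₊=(2.0078,4.3750) cross=24.466; C₋=(1.0087,0.4175) cross=-24.466
  mode - wants cross < 0 → take C=(1.0087,0.4175) (cross=-24.466)
ex = (C−B)/|BC| = (0.5442,-0.8390); ey = (0.8390,0.5442)
P = B + -0.87·ex + -2.80·ey = (-3.4463,2.1407)

-3.45 2.14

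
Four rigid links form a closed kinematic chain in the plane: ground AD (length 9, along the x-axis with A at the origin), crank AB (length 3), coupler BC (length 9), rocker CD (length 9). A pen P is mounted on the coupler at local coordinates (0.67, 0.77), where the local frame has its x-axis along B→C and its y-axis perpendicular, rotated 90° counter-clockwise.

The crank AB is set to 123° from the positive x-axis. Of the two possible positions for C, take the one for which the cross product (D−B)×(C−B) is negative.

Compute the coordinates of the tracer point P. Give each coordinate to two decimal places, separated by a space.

A=(0,0), D=(9.00,0)
B = A + 3.00·(cos123°, sin123°) = (-1.6339, 2.5160)
|BD| = 10.9275
circle(B,9.00) ∩ circle(D,9.00): a=5.4638, h=7.1517
  candidates: C₊=(5.3297,8.2176) cross=78.151; C₋=(2.0364,-5.7016) cross=-78.151
  mode - wants cross < 0 → take C=(2.0364,-5.7016) (cross=-78.151)
ex = (C−B)/|BC| = (0.4078,-0.9131); ey = (0.9131,0.4078)
P = B + 0.67·ex + 0.77·ey = (-0.6576,2.2183)

-0.66 2.22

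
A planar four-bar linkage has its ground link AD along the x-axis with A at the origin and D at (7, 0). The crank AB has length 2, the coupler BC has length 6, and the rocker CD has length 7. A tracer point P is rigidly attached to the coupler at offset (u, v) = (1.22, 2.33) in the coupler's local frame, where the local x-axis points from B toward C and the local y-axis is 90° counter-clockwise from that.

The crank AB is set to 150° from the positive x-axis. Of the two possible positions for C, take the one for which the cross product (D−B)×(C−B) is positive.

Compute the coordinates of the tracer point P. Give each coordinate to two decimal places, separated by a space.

-2.56 3.50

A=(0,0), D=(7.00,0)
B = A + 2.00·(cos150°, sin150°) = (-1.7321, 1.0000)
|BD| = 8.7891
circle(B,6.00) ∩ circle(D,7.00): a=3.6550, h=4.7582
  candidates: C₊=(2.4406,5.3115) cross=41.821; C₋=(1.3578,-4.1432) cross=-41.821
  mode + wants cross > 0 → take C=(2.4406,5.3115) (cross=41.821)
ex = (C−B)/|BC| = (0.6954,0.7186); ey = (-0.7186,0.6954)
P = B + 1.22·ex + 2.33·ey = (-2.5579,3.4971)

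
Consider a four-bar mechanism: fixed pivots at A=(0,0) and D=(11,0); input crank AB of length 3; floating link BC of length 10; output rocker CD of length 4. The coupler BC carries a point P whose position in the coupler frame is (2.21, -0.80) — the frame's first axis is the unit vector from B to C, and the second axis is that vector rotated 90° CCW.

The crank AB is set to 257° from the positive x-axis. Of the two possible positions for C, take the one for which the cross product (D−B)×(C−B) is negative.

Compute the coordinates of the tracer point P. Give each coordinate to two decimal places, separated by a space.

1.47 -3.88

A=(0,0), D=(11.00,0)
B = A + 3.00·(cos257°, sin257°) = (-0.6749, -2.9231)
|BD| = 12.0352
circle(B,10.00) ∩ circle(D,4.00): a=9.5074, h=3.1000
  candidates: C₊=(7.7949,2.3932) cross=37.309; C₋=(9.3008,-3.6211) cross=-37.309
  mode - wants cross < 0 → take C=(9.3008,-3.6211) (cross=-37.309)
ex = (C−B)/|BC| = (0.9976,-0.0698); ey = (0.0698,0.9976)
P = B + 2.21·ex + -0.80·ey = (1.4739,-3.8754)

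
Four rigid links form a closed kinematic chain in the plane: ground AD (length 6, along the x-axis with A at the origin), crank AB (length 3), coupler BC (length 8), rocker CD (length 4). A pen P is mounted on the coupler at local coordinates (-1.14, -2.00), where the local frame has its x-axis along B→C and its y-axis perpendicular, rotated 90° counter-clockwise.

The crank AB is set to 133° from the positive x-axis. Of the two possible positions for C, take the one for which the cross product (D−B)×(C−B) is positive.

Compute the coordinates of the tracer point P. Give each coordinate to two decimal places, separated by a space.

A=(0,0), D=(6.00,0)
B = A + 3.00·(cos133°, sin133°) = (-2.0460, 2.1941)
|BD| = 8.3398
circle(B,8.00) ∩ circle(D,4.00): a=7.0477, h=3.7856
  candidates: C₊=(5.7493,3.9921) cross=31.571; C₋=(3.7575,-3.3123) cross=-31.571
  mode + wants cross > 0 → take C=(5.7493,3.9921) (cross=31.571)
ex = (C−B)/|BC| = (0.9744,0.2248); ey = (-0.2248,0.9744)
P = B + -1.14·ex + -2.00·ey = (-2.7073,-0.0110)

-2.71 -0.01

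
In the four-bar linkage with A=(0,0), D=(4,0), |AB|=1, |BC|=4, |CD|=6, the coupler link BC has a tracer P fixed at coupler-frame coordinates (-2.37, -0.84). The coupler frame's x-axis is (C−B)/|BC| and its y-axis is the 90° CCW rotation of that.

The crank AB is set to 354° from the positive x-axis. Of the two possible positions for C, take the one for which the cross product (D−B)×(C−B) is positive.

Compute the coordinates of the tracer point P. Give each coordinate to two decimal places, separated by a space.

A=(0,0), D=(4.00,0)
B = A + 1.00·(cos354°, sin354°) = (0.9945, -0.1045)
|BD| = 3.0073
circle(B,4.00) ∩ circle(D,6.00): a=-1.8216, h=3.5611
  candidates: C₊=(-0.9498,3.3912) cross=10.709; C₋=(-0.7022,-3.7268) cross=-10.709
  mode + wants cross > 0 → take C=(-0.9498,3.3912) (cross=10.709)
ex = (C−B)/|BC| = (-0.4861,0.8739); ey = (-0.8739,-0.4861)
P = B + -2.37·ex + -0.84·ey = (2.8806,-1.7674)

2.88 -1.77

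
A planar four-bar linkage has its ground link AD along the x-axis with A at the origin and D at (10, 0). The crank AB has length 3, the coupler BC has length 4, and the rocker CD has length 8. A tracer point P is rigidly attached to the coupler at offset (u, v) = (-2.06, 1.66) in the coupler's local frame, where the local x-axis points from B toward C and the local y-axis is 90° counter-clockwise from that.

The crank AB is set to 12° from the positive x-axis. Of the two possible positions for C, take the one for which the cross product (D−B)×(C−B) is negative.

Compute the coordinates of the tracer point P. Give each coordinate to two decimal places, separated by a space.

A=(0,0), D=(10.00,0)
B = A + 3.00·(cos12°, sin12°) = (2.9344, 0.6237)
|BD| = 7.0930
circle(B,4.00) ∩ circle(D,8.00): a=0.1629, h=3.9967
  candidates: C₊=(3.4482,4.5906) cross=28.349; C₋=(2.7453,-3.3718) cross=-28.349
  mode - wants cross < 0 → take C=(2.7453,-3.3718) (cross=-28.349)
ex = (C−B)/|BC| = (-0.0473,-0.9989); ey = (0.9989,-0.0473)
P = B + -2.06·ex + 1.66·ey = (4.6900,2.6029)

4.69 2.60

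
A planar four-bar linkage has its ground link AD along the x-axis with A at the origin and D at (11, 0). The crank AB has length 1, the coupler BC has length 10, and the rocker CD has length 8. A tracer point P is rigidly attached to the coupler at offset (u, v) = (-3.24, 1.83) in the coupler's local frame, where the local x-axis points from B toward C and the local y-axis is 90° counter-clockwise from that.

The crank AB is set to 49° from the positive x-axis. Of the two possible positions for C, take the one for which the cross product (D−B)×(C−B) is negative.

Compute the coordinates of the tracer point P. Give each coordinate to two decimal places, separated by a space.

-0.00 4.42

A=(0,0), D=(11.00,0)
B = A + 1.00·(cos49°, sin49°) = (0.6561, 0.7547)
|BD| = 10.3714
circle(B,10.00) ∩ circle(D,8.00): a=6.9213, h=7.2178
  candidates: C₊=(8.0842,7.4497) cross=74.859; C₋=(7.0337,-6.9476) cross=-74.859
  mode - wants cross < 0 → take C=(7.0337,-6.9476) (cross=-74.859)
ex = (C−B)/|BC| = (0.6378,-0.7702); ey = (0.7702,0.6378)
P = B + -3.24·ex + 1.83·ey = (-0.0008,4.4174)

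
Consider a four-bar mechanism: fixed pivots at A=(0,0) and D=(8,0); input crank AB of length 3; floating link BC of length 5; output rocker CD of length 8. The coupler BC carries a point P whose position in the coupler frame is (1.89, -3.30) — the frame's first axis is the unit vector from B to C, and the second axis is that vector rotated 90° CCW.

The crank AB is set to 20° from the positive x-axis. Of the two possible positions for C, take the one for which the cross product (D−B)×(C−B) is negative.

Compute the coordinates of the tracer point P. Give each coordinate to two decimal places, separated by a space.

A=(0,0), D=(8.00,0)
B = A + 3.00·(cos20°, sin20°) = (2.8191, 1.0261)
|BD| = 5.2815
circle(B,5.00) ∩ circle(D,8.00): a=-1.0513, h=4.8882
  candidates: C₊=(2.7374,6.0254) cross=25.817; C₋=(0.8381,-3.5648) cross=-25.817
  mode - wants cross < 0 → take C=(0.8381,-3.5648) (cross=-25.817)
ex = (C−B)/|BC| = (-0.3962,-0.9182); ey = (0.9182,-0.3962)
P = B + 1.89·ex + -3.30·ey = (-0.9597,0.5981)

-0.96 0.60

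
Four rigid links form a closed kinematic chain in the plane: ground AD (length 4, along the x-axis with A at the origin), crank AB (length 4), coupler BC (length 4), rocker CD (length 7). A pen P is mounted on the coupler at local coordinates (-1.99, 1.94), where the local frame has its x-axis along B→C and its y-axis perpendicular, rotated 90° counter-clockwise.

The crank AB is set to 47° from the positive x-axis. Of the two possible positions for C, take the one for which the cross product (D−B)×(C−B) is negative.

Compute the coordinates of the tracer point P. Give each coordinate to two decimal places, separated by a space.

A=(0,0), D=(4.00,0)
B = A + 4.00·(cos47°, sin47°) = (2.7280, 2.9254)
|BD| = 3.1900
circle(B,4.00) ∩ circle(D,7.00): a=-3.5774, h=1.7894
  candidates: C₊=(2.9425,6.9197) cross=5.708; C₋=(-0.3395,5.4926) cross=-5.708
  mode - wants cross < 0 → take C=(-0.3395,5.4926) (cross=-5.708)
ex = (C−B)/|BC| = (-0.7669,0.6418); ey = (-0.6418,-0.7669)
P = B + -1.99·ex + 1.94·ey = (3.0090,0.1605)

3.01 0.16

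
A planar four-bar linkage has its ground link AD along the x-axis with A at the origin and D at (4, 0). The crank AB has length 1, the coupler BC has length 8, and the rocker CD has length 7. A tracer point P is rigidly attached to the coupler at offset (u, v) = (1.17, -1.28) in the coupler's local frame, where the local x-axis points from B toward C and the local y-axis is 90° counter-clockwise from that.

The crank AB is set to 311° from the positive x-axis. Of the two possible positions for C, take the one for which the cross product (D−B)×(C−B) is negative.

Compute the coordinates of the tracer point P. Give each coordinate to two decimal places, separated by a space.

A=(0,0), D=(4.00,0)
B = A + 1.00·(cos311°, sin311°) = (0.6561, -0.7547)
|BD| = 3.4281
circle(B,8.00) ∩ circle(D,7.00): a=3.9019, h=6.9839
  candidates: C₊=(2.9246,6.9169) cross=23.941; C₋=(5.9997,-6.7083) cross=-23.941
  mode - wants cross < 0 → take C=(5.9997,-6.7083) (cross=-23.941)
ex = (C−B)/|BC| = (0.6680,-0.7442); ey = (0.7442,0.6680)
P = B + 1.17·ex + -1.28·ey = (0.4850,-2.4804)

0.49 -2.48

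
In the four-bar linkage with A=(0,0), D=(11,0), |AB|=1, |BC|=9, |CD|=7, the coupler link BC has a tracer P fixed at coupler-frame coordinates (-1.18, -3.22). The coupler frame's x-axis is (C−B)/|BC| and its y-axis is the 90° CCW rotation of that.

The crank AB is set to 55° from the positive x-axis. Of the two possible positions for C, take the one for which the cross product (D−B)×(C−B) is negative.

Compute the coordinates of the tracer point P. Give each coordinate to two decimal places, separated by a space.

-2.56 -0.58

A=(0,0), D=(11.00,0)
B = A + 1.00·(cos55°, sin55°) = (0.5736, 0.8192)
|BD| = 10.4586
circle(B,9.00) ∩ circle(D,7.00): a=6.7591, h=5.9426
  candidates: C₊=(7.7774,6.2141) cross=62.151; C₋=(6.8465,-5.6346) cross=-62.151
  mode - wants cross < 0 → take C=(6.8465,-5.6346) (cross=-62.151)
ex = (C−B)/|BC| = (0.6970,-0.7171); ey = (0.7171,0.6970)
P = B + -1.18·ex + -3.22·ey = (-2.5579,-0.5790)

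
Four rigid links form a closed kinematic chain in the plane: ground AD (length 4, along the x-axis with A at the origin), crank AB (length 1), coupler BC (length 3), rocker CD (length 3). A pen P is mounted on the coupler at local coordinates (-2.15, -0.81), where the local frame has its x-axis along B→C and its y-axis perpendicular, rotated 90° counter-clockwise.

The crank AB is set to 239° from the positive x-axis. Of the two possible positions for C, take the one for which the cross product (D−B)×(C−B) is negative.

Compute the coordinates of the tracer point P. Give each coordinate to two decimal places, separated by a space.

A=(0,0), D=(4.00,0)
B = A + 1.00·(cos239°, sin239°) = (-0.5150, -0.8572)
|BD| = 4.5957
circle(B,3.00) ∩ circle(D,3.00): a=2.2978, h=1.9287
  candidates: C₊=(1.3827,1.4663) cross=8.864; C₋=(2.1022,-2.3234) cross=-8.864
  mode - wants cross < 0 → take C=(2.1022,-2.3234) (cross=-8.864)
ex = (C−B)/|BC| = (0.8724,-0.4888); ey = (0.4888,0.8724)
P = B + -2.15·ex + -0.81·ey = (-2.7866,-0.5130)

-2.79 -0.51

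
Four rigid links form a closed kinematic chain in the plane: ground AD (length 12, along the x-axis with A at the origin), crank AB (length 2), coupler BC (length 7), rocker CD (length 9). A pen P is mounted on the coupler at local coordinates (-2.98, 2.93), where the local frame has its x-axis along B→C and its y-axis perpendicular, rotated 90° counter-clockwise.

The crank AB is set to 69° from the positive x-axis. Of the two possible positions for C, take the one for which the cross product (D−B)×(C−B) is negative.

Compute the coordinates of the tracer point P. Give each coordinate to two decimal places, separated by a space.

1.86 5.89

A=(0,0), D=(12.00,0)
B = A + 2.00·(cos69°, sin69°) = (0.7167, 1.8672)
|BD| = 11.4367
circle(B,7.00) ∩ circle(D,9.00): a=4.3194, h=5.5085
  candidates: C₊=(5.8774,6.5965) cross=62.999; C₋=(4.0788,-4.2726) cross=-62.999
  mode - wants cross < 0 → take C=(4.0788,-4.2726) (cross=-62.999)
ex = (C−B)/|BC| = (0.4803,-0.8771); ey = (0.8771,0.4803)
P = B + -2.98·ex + 2.93·ey = (1.8554,5.8882)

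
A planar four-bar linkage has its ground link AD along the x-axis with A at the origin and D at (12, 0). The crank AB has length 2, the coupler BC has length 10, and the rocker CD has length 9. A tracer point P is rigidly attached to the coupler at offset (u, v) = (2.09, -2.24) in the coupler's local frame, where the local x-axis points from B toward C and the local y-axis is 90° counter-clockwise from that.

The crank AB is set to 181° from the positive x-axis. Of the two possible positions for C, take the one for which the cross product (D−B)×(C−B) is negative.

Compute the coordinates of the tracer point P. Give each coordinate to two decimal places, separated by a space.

-1.82 -3.09

A=(0,0), D=(12.00,0)
B = A + 2.00·(cos181°, sin181°) = (-1.9997, -0.0349)
|BD| = 13.9997
circle(B,10.00) ∩ circle(D,9.00): a=7.6785, h=6.4064
  candidates: C₊=(5.6628,6.3906) cross=89.687; C₋=(5.6947,-6.4221) cross=-89.687
  mode - wants cross < 0 → take C=(5.6947,-6.4221) (cross=-89.687)
ex = (C−B)/|BC| = (0.7694,-0.6387); ey = (0.6387,0.7694)
P = B + 2.09·ex + -2.24·ey = (-1.8223,-3.0934)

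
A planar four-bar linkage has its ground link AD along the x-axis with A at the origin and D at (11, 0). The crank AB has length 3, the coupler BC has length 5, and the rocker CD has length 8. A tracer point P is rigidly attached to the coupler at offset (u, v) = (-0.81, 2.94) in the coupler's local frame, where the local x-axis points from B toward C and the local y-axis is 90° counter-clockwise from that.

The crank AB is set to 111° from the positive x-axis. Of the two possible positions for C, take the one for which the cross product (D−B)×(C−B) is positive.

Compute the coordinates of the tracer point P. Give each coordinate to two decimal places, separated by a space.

-2.35 5.57

A=(0,0), D=(11.00,0)
B = A + 3.00·(cos111°, sin111°) = (-1.0751, 2.8007)
|BD| = 12.3957
circle(B,5.00) ∩ circle(D,8.00): a=4.6247, h=1.9006
  candidates: C₊=(3.8594,3.6072) cross=23.559; C₋=(3.0006,-0.0956) cross=-23.559
  mode + wants cross > 0 → take C=(3.8594,3.6072) (cross=23.559)
ex = (C−B)/|BC| = (0.9869,0.1613); ey = (-0.1613,0.9869)
P = B + -0.81·ex + 2.94·ey = (-2.3487,5.5716)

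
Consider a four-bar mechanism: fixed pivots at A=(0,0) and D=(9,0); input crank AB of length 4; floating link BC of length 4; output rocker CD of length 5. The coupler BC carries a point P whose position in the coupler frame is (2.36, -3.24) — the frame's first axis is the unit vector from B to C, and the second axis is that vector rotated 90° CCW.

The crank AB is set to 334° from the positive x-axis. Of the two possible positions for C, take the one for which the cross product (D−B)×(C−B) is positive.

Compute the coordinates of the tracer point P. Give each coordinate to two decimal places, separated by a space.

7.28 -0.17

A=(0,0), D=(9.00,0)
B = A + 4.00·(cos334°, sin334°) = (3.5952, -1.7535)
|BD| = 5.6822
circle(B,4.00) ∩ circle(D,5.00): a=2.0491, h=3.4353
  candidates: C₊=(4.4842,2.1465) cross=19.520; C₋=(6.6044,-4.3887) cross=-19.520
  mode + wants cross > 0 → take C=(4.4842,2.1465) (cross=19.520)
ex = (C−B)/|BC| = (0.2223,0.9750); ey = (-0.9750,0.2223)
P = B + 2.36·ex + -3.24·ey = (7.2787,-0.1726)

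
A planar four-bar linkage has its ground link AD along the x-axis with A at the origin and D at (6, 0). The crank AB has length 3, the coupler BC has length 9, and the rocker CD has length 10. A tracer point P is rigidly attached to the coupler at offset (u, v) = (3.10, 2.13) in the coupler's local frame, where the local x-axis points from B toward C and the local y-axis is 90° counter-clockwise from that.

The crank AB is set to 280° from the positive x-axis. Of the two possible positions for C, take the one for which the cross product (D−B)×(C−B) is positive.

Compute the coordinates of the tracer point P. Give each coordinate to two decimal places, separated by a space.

-2.47 -0.67

A=(0,0), D=(6.00,0)
B = A + 3.00·(cos280°, sin280°) = (0.5209, -2.9544)
|BD| = 6.2248
circle(B,9.00) ∩ circle(D,10.00): a=1.5863, h=8.8591
  candidates: C₊=(-2.2875,5.5962) cross=55.147; C₋=(6.1219,-9.9993) cross=-55.147
  mode + wants cross > 0 → take C=(-2.2875,5.5962) (cross=55.147)
ex = (C−B)/|BC| = (-0.3121,0.9501); ey = (-0.9501,-0.3121)
P = B + 3.10·ex + 2.13·ey = (-2.4701,-0.6739)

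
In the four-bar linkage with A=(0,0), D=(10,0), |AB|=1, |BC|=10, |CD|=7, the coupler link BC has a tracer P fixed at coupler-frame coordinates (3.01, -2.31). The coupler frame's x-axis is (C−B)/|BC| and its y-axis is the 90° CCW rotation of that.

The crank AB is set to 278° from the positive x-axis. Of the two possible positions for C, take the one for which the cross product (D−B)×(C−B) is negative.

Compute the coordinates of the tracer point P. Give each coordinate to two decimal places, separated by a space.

1.25 -4.62

A=(0,0), D=(10.00,0)
B = A + 1.00·(cos278°, sin278°) = (0.1392, -0.9903)
|BD| = 9.9104
circle(B,10.00) ∩ circle(D,7.00): a=7.5283, h=6.5822
  candidates: C₊=(6.9721,6.3112) cross=65.232; C₋=(8.2875,-6.7873) cross=-65.232
  mode - wants cross < 0 → take C=(8.2875,-6.7873) (cross=-65.232)
ex = (C−B)/|BC| = (0.8148,-0.5797); ey = (0.5797,0.8148)
P = B + 3.01·ex + -2.31·ey = (1.2527,-4.6174)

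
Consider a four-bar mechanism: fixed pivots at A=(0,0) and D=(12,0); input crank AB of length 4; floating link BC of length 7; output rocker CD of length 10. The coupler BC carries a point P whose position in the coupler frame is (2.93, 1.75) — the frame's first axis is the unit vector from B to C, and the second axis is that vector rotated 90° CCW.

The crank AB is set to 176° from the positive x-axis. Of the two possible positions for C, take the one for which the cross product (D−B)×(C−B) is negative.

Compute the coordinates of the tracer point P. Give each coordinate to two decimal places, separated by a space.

A=(0,0), D=(12.00,0)
B = A + 4.00·(cos176°, sin176°) = (-3.9903, 0.2790)
|BD| = 15.9927
circle(B,7.00) ∩ circle(D,10.00): a=6.4019, h=2.8313
  candidates: C₊=(2.4600,2.9982) cross=45.280; C₋=(2.3612,-2.6635) cross=-45.280
  mode - wants cross < 0 → take C=(2.3612,-2.6635) (cross=-45.280)
ex = (C−B)/|BC| = (0.9074,-0.4204); ey = (0.4204,0.9074)
P = B + 2.93·ex + 1.75·ey = (-0.5961,0.6352)

-0.60 0.64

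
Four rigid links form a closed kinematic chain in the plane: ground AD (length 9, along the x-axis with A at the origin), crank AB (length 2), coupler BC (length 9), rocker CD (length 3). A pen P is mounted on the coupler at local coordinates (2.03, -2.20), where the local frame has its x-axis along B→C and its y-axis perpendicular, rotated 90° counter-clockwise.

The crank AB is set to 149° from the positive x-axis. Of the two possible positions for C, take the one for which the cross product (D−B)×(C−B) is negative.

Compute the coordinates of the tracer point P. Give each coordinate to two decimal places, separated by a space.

A=(0,0), D=(9.00,0)
B = A + 2.00·(cos149°, sin149°) = (-1.7143, 1.0301)
|BD| = 10.7637
circle(B,9.00) ∩ circle(D,3.00): a=8.7264, h=2.2021
  candidates: C₊=(7.1828,2.3870) cross=23.703; C₋=(6.7613,-1.9971) cross=-23.703
  mode - wants cross < 0 → take C=(6.7613,-1.9971) (cross=-23.703)
ex = (C−B)/|BC| = (0.9417,-0.3363); ey = (0.3363,0.9417)
P = B + 2.03·ex + -2.20·ey = (-0.5426,-1.7245)

-0.54 -1.72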